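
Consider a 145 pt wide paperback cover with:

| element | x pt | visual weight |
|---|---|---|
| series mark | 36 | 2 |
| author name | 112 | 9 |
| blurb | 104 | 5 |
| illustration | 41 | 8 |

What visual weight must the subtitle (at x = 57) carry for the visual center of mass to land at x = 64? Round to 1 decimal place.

Existing Σw = 24 (2 + 9 + 5 + 8); existing moment 2·36 + 9·112 + 5·104 + 8·41 = 1928.
For the centroid to hit 64: (1928 + w·57) / (24 + w) = 64.
So w = (64·24 − 1928)/(57 − 64) = -392/-7 ≈ 56.00.

w ≈ 56.0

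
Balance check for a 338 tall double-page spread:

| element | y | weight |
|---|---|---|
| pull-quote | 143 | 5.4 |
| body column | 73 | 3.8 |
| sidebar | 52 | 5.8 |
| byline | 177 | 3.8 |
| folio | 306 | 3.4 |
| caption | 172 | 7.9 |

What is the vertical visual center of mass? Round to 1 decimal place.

y ≈ 146.9

Σw = 5.4 + 3.8 + 5.8 + 3.8 + 3.4 + 7.9 = 30.1.
Σw·y = 4423.0; ȳ = 4423.0/30.1 ≈ 146.94.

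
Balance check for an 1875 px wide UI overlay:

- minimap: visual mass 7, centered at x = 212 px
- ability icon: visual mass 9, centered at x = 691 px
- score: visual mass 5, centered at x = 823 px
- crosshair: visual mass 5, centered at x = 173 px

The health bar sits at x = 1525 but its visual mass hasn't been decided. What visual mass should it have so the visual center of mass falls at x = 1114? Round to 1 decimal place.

w ≈ 39.6

Fixed elements: Σw = 7 + 9 + 5 + 5 = 26, Σw·x = 7·212 + 9·691 + 5·823 + 5·173 = 12683.
For the centroid to hit 1114: (12683 + w·1525) / (26 + w) = 1114.
Solving: w = (1114·26 − 12683) / (1525 − 1114) = 16281 / 411 ≈ 39.61.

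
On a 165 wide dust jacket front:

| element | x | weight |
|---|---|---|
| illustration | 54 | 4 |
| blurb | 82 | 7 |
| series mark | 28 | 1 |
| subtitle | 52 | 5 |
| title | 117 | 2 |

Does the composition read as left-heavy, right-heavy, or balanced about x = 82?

Weights sum to 4 + 7 + 1 + 5 + 2 = 19.
Σw·x = 4·54 + 7·82 + 1·28 + 5·52 + 2·117 = 1312, so x̄ = 1312/19 ≈ 69.05.
69.1 lies left of the midline 82, so the layout is left-heavy.

left-heavy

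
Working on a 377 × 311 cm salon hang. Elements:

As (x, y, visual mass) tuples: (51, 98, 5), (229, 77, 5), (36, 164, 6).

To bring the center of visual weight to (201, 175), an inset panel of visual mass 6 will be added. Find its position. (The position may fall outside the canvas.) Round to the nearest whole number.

With the inset panel, Σw becomes 5 + 5 + 6 + 6 = 22.
Along x: (1616 + 6·x) / 22 = 201 (existing moment 5·51 + 5·229 + 6·36 = 1616) ⇒ x = (4422 − 1616) / 6 ≈ 467.67.
Along y: (1859 + 6·y) / 22 = 175 (existing moment 5·98 + 5·77 + 6·164 = 1859) ⇒ y = (3850 − 1859) / 6 ≈ 331.83.

(468, 332)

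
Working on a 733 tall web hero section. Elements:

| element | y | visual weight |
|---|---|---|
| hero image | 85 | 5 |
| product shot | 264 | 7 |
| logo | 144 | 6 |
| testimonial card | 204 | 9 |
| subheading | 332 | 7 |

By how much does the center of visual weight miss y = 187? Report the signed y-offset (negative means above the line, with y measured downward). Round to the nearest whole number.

≈ 28

Σw = 5 + 7 + 6 + 9 + 7 = 34.
Σw·y = 5·85 + 7·264 + 6·144 + 9·204 + 7·332 = 7297, so ȳ = 7297/34 ≈ 214.62.
Difference: 214.62 − 187 ≈ 27.62.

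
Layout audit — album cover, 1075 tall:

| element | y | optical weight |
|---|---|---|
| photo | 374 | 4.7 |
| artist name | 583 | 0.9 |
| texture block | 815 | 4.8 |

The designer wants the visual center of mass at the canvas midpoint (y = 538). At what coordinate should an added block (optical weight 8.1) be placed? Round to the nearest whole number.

y ≈ 464

After adding the added block, total weight = 4.7 + 0.9 + 4.8 + 8.1 = 18.5.
y: need Σw·y = 18.5·538 = 9953.0. Existing = 4.7·374 + 0.9·583 + 4.8·815 = 6194.5. Remainder 3758.5 / 8.1 ≈ 464.01.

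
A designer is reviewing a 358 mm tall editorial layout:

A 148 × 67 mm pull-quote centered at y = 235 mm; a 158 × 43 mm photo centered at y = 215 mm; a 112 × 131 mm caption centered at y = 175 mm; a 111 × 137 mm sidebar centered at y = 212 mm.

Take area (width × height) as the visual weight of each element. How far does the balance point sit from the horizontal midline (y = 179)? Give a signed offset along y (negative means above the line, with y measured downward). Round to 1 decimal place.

Areas → weights: pull-quote 148·67 = 9916, photo 158·43 = 6794, caption 112·131 = 14672, sidebar 111·137 = 15207; Σw = 46589.
y-moment: 9916·235 + 6794·215 + 14672·175 + 15207·212 = 9582454; centroid 9582454/46589 ≈ 205.68.
Against y = 179, that's 205.68 − 179 = 26.68.

≈ 26.7 mm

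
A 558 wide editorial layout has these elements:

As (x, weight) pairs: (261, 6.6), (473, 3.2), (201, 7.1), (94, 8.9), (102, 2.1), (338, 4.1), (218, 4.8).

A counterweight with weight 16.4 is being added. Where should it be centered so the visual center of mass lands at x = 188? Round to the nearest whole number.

New total weight: (6.6 + 3.2 + 7.1 + 8.9 + 2.1 + 4.1 + 4.8) + 16.4 = 53.2.
x: target moment 53.2×188 = 10001.6; current 6.6·261 + 3.2·473 + 7.1·201 + 8.9·94 + 2.1·102 + 4.1·338 + 4.8·218 = 8146.3; the counterweight supplies 1855.3, so x = 1855.3/16.4 ≈ 113.13.

x ≈ 113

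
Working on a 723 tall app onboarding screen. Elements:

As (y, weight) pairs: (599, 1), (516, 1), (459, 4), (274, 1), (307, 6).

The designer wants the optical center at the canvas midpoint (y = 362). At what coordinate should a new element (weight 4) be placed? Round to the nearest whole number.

y ≈ 272

With the new element, Σw becomes 1 + 1 + 4 + 1 + 6 + 4 = 17.
Along y: (5067 + 4·y) / 17 = 362 (existing moment 1·599 + 1·516 + 4·459 + 1·274 + 6·307 = 5067) ⇒ y = (6154 − 5067) / 4 ≈ 271.75.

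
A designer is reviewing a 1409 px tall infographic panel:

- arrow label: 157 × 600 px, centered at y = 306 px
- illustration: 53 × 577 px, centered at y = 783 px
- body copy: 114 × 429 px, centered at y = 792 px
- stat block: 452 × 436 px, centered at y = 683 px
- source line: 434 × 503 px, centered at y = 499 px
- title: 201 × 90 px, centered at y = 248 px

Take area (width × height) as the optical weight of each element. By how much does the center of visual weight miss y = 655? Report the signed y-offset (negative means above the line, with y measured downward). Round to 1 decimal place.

Areas → weights: arrow label 157·600 = 94200, illustration 53·577 = 30581, body copy 114·429 = 48906, stat block 452·436 = 197072, source line 434·503 = 218302, title 201·90 = 18090; Σw = 607151.
Σw·y = 94200·306 + 30581·783 + 48906·792 + 197072·683 + 218302·499 + 18090·248 = 339522869, so ȳ = 339522869/607151 ≈ 559.21.
Difference: 559.21 − 655 ≈ -95.79.

≈ -95.8 px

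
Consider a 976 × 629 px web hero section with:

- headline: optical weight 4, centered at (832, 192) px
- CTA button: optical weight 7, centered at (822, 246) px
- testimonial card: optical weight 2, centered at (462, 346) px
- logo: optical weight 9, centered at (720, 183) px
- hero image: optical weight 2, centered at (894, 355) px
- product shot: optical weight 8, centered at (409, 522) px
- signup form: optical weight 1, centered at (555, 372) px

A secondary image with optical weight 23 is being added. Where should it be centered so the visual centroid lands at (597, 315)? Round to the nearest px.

After adding the secondary image, total weight = 4 + 7 + 2 + 9 + 2 + 8 + 1 + 23 = 56.
Along x: (22101 + 23·x) / 56 = 597 (existing moment 4·832 + 7·822 + 2·462 + 9·720 + 2·894 + 8·409 + 1·555 = 22101) ⇒ x = (33432 − 22101) / 23 ≈ 492.65.
Along y: (10087 + 23·y) / 56 = 315 (existing moment 4·192 + 7·246 + 2·346 + 9·183 + 2·355 + 8·522 + 1·372 = 10087) ⇒ y = (17640 − 10087) / 23 ≈ 328.39.

(493, 328)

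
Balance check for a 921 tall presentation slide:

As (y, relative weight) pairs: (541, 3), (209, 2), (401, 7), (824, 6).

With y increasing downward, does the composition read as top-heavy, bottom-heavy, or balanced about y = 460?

bottom-heavy

Weights sum to 3 + 2 + 7 + 6 = 18.
Σw·y = 3·541 + 2·209 + 7·401 + 6·824 = 9792, so ȳ = 9792/18 ≈ 544.00.
544.0 lies below (larger y than) the midline 460, so the layout is bottom-heavy.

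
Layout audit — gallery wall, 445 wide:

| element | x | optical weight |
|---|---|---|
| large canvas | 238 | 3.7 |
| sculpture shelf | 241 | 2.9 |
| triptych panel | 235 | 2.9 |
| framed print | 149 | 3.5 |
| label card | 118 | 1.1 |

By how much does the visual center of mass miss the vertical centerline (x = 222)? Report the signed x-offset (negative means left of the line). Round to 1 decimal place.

≈ -15.5

Total weight = 3.7 + 2.9 + 2.9 + 3.5 + 1.1 = 14.1.
x-moment: 3.7·238 + 2.9·241 + 2.9·235 + 3.5·149 + 1.1·118 = 2912.3; centroid 2912.3/14.1 ≈ 206.55.
Against x = 222, that's 206.55 − 222 = -15.45.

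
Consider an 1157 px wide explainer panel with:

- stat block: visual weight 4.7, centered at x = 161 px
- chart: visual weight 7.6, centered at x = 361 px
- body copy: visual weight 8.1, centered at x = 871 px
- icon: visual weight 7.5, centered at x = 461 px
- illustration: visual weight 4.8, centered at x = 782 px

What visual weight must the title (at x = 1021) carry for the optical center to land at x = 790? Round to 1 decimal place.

w ≈ 34.9

Fixed elements: Σw = 4.7 + 7.6 + 8.1 + 7.5 + 4.8 = 32.7, Σw·x = 4.7·161 + 7.6·361 + 8.1·871 + 7.5·461 + 4.8·782 = 17766.5.
For the centroid to hit 790: (17766.5 + w·1021) / (32.7 + w) = 790.
Rearranging, w·(1021 − 790) = 790·32.7 − 17766.5 = 8066.5, so w ≈ 8066.5/231 = 34.92.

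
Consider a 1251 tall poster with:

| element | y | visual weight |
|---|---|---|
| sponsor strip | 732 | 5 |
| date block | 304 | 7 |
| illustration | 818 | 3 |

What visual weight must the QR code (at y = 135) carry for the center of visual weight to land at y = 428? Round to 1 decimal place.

Fixed elements: Σw = 5 + 7 + 3 = 15, Σw·y = 5·732 + 7·304 + 3·818 = 8242.
Set Σw·y/Σw = 428: (8242 + 135w) = 428·(15 + w).
Rearranging, w·(135 − 428) = 428·15 − 8242 = -1822, so w ≈ -1822/-293 = 6.22.

w ≈ 6.2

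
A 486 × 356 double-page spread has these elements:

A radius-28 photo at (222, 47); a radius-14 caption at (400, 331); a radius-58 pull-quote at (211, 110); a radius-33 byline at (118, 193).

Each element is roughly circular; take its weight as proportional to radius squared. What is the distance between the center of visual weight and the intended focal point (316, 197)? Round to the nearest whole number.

≈ 136

Weights ∝ r²: photo 28² = 784, caption 14² = 196, pull-quote 58² = 3364, byline 33² = 1089; Σw = 5433.
x: (784·222 + 196·400 + 3364·211 + 1089·118) / 5433 = 1090754 / 5433 ≈ 200.76
y: (784·47 + 196·331 + 3364·110 + 1089·193) / 5433 = 681941 / 5433 ≈ 125.52
Offset from (316, 197): Δx ≈ -115.24, Δy ≈ -71.48; distance = √(Δx² + Δy²) ≈ 135.61.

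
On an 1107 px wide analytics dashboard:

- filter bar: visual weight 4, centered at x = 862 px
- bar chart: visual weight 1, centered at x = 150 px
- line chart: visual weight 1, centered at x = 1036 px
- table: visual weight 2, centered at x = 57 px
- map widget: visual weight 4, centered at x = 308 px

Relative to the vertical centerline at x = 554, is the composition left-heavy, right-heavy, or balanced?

Weights sum to 4 + 1 + 1 + 2 + 4 = 12.
Σw·x = 4·862 + 1·150 + 1·1036 + 2·57 + 4·308 = 5980, so x̄ = 5980/12 ≈ 498.33.
Since 498.3 is left of 554, the composition reads left-heavy.

left-heavy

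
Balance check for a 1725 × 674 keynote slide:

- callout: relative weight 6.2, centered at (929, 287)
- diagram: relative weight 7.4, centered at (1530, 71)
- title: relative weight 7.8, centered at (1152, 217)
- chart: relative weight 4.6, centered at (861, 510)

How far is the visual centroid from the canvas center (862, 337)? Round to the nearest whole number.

≈ 307

Σw = 6.2 + 7.4 + 7.8 + 4.6 = 26.0.
x: (6.2·929 + 7.4·1530 + 7.8·1152 + 4.6·861) / 26.0 = 30028.0 / 26.0 ≈ 1154.92
y: (6.2·287 + 7.4·71 + 7.8·217 + 4.6·510) / 26.0 = 6343.4 / 26.0 ≈ 243.98
Offset from (862, 337): Δx ≈ 292.92, Δy ≈ -93.02; distance = √(Δx² + Δy²) ≈ 307.34.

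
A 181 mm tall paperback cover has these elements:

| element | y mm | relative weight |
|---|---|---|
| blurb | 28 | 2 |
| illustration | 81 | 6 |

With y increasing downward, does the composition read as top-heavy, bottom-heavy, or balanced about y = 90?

top-heavy

Total weight = 2 + 6 = 8.
Σw·y = 2·28 + 6·81 = 542, so ȳ = 542/8 ≈ 67.75.
Since 67.8 is above (smaller y than) 90, the composition reads top-heavy.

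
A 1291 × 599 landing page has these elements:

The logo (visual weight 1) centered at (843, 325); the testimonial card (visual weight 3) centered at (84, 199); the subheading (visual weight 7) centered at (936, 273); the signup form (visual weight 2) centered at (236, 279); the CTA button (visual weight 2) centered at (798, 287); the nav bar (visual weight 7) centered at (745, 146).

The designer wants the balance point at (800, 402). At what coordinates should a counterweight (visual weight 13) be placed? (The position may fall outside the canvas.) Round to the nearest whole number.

After adding the counterweight, total weight = 1 + 3 + 7 + 2 + 2 + 7 + 13 = 35.
x: target moment 35×800 = 28000; current 1·843 + 3·84 + 7·936 + 2·236 + 2·798 + 7·745 = 14930; the counterweight supplies 13070, so x = 13070/13 ≈ 1005.38.
y: target moment 35×402 = 14070; current 1·325 + 3·199 + 7·273 + 2·279 + 2·287 + 7·146 = 4987; the counterweight supplies 9083, so y = 9083/13 ≈ 698.69.

(1005, 699)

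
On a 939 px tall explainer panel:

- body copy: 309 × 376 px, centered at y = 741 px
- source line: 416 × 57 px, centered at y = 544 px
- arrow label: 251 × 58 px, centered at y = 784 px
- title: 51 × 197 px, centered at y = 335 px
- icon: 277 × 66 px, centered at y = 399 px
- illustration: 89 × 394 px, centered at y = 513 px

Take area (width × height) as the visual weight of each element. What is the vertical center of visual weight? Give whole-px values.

Areas: body copy 309·376 = 116184, source line 416·57 = 23712, arrow label 251·58 = 14558, title 51·197 = 10047, icon 277·66 = 18282, illustration 89·394 = 35066. Total weight = 217849.
y: moment 139054265 / weight 217849 ≈ 638.31

y ≈ 638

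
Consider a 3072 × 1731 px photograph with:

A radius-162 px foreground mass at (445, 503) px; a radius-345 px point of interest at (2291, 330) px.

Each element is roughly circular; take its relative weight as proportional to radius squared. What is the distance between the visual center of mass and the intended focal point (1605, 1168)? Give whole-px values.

≈ 880 px

Weights ∝ r²: foreground mass 162² = 26244, point of interest 345² = 119025; Σw = 145269.
x-moment: 26244·445 + 119025·2291 = 284364855; centroid 284364855/145269 ≈ 1957.51.
y-moment: 26244·503 + 119025·330 = 52478982; centroid 52478982/145269 ≈ 361.25.
Relative to (1605, 1168): Δ = (352.51, -806.75); |Δ| = √(352.51² + -806.75²) ≈ 880.40.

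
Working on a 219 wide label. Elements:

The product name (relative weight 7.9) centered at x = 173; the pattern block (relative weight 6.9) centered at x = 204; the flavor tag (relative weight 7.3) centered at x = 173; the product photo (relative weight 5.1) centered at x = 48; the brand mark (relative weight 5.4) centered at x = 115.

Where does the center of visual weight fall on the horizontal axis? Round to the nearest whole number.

x ≈ 150

Total weight = 7.9 + 6.9 + 7.3 + 5.1 + 5.4 = 32.6.
x-moment: 7.9·173 + 6.9·204 + 7.3·173 + 5.1·48 + 5.4·115 = 4903.0; centroid 4903.0/32.6 ≈ 150.40.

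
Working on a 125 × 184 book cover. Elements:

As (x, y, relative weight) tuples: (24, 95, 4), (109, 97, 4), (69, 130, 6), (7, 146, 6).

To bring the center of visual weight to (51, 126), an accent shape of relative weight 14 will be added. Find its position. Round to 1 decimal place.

New total weight: (4 + 4 + 6 + 6) + 14 = 34.
x: need Σw·x = 34·51 = 1734. Existing = 4·24 + 4·109 + 6·69 + 6·7 = 988. Remainder 746 / 14 ≈ 53.29.
y: need Σw·y = 34·126 = 4284. Existing = 4·95 + 4·97 + 6·130 + 6·146 = 2424. Remainder 1860 / 14 ≈ 132.86.

(53.3, 132.9)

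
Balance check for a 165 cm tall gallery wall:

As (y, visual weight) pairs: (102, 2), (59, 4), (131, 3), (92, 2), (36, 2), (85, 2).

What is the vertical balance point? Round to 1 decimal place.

Weights sum to 2 + 4 + 3 + 2 + 2 + 2 = 15.
Σw·y = 1259; ȳ = 1259/15 ≈ 83.93.

y ≈ 83.9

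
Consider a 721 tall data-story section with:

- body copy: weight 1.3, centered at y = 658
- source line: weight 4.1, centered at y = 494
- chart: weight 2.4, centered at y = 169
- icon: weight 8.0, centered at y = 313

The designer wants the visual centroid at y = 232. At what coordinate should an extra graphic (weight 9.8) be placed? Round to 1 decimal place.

New total weight: (1.3 + 4.1 + 2.4 + 8.0) + 9.8 = 25.6.
y: target moment 25.6×232 = 5939.2; current 1.3·658 + 4.1·494 + 2.4·169 + 8.0·313 = 5790.4; the extra graphic supplies 148.8, so y = 148.8/9.8 ≈ 15.18.

y ≈ 15.2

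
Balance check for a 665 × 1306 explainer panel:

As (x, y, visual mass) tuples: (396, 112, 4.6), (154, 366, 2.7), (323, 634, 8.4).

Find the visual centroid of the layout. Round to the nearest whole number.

(315, 435)

Total weight = 4.6 + 2.7 + 8.4 = 15.7.
x: (4.6·396 + 2.7·154 + 8.4·323) / 15.7 = 4950.6 / 15.7 ≈ 315.32
y: (4.6·112 + 2.7·366 + 8.4·634) / 15.7 = 6829.0 / 15.7 ≈ 434.97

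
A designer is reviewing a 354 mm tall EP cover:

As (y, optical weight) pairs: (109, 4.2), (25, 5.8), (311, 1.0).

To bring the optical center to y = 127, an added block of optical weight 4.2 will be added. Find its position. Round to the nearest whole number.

y ≈ 242

After adding the added block, total weight = 4.2 + 5.8 + 1.0 + 4.2 = 15.2.
y: need Σw·y = 15.2·127 = 1930.4. Existing = 4.2·109 + 5.8·25 + 1.0·311 = 913.8. Remainder 1016.6 / 4.2 ≈ 242.05.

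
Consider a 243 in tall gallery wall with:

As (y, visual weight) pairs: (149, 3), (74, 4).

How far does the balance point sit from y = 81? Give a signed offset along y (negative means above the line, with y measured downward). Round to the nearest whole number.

Total weight = 3 + 4 = 7.
y: (3·149 + 4·74) / 7 = 743 / 7 ≈ 106.14
Difference: 106.14 − 81 ≈ 25.14.

≈ 25 in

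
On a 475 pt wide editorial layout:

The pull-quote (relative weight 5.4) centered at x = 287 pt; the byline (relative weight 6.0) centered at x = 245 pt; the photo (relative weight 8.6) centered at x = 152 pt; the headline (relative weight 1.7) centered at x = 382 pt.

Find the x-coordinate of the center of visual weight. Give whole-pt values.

Total weight = 5.4 + 6.0 + 8.6 + 1.7 = 21.7.
x-moment: 5.4·287 + 6.0·245 + 8.6·152 + 1.7·382 = 4976.4; centroid 4976.4/21.7 ≈ 229.33.

x ≈ 229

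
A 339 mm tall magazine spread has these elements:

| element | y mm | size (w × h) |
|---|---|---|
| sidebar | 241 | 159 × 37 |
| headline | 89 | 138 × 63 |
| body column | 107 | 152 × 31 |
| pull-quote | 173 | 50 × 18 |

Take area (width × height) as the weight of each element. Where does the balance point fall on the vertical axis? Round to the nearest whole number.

Areas: sidebar 159·37 = 5883, headline 138·63 = 8694, body column 152·31 = 4712, pull-quote 50·18 = 900. Total weight = 20189.
Σw·y = 5883·241 + 8694·89 + 4712·107 + 900·173 = 2851453, so ȳ = 2851453/20189 ≈ 141.24.

y ≈ 141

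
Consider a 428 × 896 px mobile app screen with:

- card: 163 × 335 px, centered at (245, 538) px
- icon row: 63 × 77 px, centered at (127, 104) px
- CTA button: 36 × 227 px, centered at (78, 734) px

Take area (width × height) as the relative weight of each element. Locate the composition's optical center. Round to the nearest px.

Taking area as weight: card 163·335 = 54605, icon row 63·77 = 4851, CTA button 36·227 = 8172. Sum 67628.
Σw·x = 54605·245 + 4851·127 + 8172·78 = 14631718, so x̄ = 14631718/67628 ≈ 216.36.
Σw·y = 54605·538 + 4851·104 + 8172·734 = 35880242, so ȳ = 35880242/67628 ≈ 530.55.

(216, 531)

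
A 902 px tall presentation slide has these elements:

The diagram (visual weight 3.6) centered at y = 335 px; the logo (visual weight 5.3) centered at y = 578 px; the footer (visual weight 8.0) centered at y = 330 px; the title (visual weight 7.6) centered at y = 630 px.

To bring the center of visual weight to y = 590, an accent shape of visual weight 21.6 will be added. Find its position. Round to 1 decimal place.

y ≈ 717.7

New total weight: (3.6 + 5.3 + 8.0 + 7.6) + 21.6 = 46.1.
Along y: (11697.4 + 21.6·y) / 46.1 = 590 (existing moment 3.6·335 + 5.3·578 + 8.0·330 + 7.6·630 = 11697.4) ⇒ y = (27199.0 − 11697.4) / 21.6 ≈ 717.67.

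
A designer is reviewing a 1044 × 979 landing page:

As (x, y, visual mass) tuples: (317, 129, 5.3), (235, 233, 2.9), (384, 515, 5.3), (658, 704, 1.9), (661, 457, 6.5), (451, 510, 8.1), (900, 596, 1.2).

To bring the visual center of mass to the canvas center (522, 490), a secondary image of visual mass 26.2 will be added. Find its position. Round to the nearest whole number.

With the secondary image, Σw becomes 5.3 + 2.9 + 5.3 + 1.9 + 6.5 + 8.1 + 1.2 + 26.2 = 57.4.
x: target moment 57.4×522 = 29962.8; current 5.3·317 + 2.9·235 + 5.3·384 + 1.9·658 + 6.5·661 + 8.1·451 + 1.2·900 = 14676.6; the secondary image supplies 15286.2, so x = 15286.2/26.2 ≈ 583.44.
y: target moment 57.4×490 = 28126.0; current 5.3·129 + 2.9·233 + 5.3·515 + 1.9·704 + 6.5·457 + 8.1·510 + 1.2·596 = 13243.2; the secondary image supplies 14882.8, so y = 14882.8/26.2 ≈ 568.05.

(583, 568)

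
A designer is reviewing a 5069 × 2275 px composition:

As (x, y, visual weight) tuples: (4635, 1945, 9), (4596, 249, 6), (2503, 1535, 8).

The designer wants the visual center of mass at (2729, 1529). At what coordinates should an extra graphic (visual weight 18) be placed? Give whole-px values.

(1254, 1745)

With the extra graphic, Σw becomes 9 + 6 + 8 + 18 = 41.
x: target moment 41×2729 = 111889; current 9·4635 + 6·4596 + 8·2503 = 89315; the extra graphic supplies 22574, so x = 22574/18 ≈ 1254.11.
y: target moment 41×1529 = 62689; current 9·1945 + 6·249 + 8·1535 = 31279; the extra graphic supplies 31410, so y = 31410/18 ≈ 1745.00.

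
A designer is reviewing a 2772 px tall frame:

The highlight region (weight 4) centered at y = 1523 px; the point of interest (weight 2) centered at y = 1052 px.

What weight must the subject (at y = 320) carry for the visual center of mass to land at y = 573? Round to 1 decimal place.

Fixed elements: Σw = 4 + 2 = 6, Σw·y = 4·1523 + 2·1052 = 8196.
Set Σw·y/Σw = 573: (8196 + 320w) = 573·(6 + w).
Rearranging, w·(320 − 573) = 573·6 − 8196 = -4758, so w ≈ -4758/-253 = 18.81.

w ≈ 18.8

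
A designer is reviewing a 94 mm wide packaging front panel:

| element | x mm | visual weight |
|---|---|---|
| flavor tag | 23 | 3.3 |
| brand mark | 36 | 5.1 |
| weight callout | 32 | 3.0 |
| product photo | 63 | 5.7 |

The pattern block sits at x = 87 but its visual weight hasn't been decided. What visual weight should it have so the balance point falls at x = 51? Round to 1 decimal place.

Known weights sum to 3.3 + 5.1 + 3.0 + 5.7 = 17.1; their moment is 3.3·23 + 5.1·36 + 3.0·32 + 5.7·63 = 714.6.
Balance at x = 51 requires (714.6 + w·87) / (17.1 + w) = 51.
So w = (51·17.1 − 714.6)/(87 − 51) = 157.5/36 ≈ 4.38.

w ≈ 4.4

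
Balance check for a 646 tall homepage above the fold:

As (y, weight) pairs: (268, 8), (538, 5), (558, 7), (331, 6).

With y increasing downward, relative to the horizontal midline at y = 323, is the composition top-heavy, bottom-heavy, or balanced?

Total weight = 8 + 5 + 7 + 6 = 26.
y-moment: 8·268 + 5·538 + 7·558 + 6·331 = 10726; centroid 10726/26 ≈ 412.54.
Since 412.5 is below (larger y than) 323, the composition reads bottom-heavy.

bottom-heavy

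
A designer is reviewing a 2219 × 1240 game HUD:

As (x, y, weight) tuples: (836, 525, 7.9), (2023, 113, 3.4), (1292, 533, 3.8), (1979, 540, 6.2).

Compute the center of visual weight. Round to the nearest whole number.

Weights sum to 7.9 + 3.4 + 3.8 + 6.2 = 21.3.
Σw·x = 7.9·836 + 3.4·2023 + 3.8·1292 + 6.2·1979 = 30662.0, so x̄ = 30662.0/21.3 ≈ 1439.53.
Σw·y = 7.9·525 + 3.4·113 + 3.8·533 + 6.2·540 = 9905.1, so ȳ = 9905.1/21.3 ≈ 465.03.

(1440, 465)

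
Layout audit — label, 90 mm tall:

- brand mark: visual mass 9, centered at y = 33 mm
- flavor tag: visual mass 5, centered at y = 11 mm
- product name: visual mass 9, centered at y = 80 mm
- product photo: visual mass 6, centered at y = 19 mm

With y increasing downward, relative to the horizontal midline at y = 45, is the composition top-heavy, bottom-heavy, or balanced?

Weights sum to 9 + 5 + 9 + 6 = 29.
y: (9·33 + 5·11 + 9·80 + 6·19) / 29 = 1186 / 29 ≈ 40.90
40.9 lies above (smaller y than) the midline 45, so the layout is top-heavy.

top-heavy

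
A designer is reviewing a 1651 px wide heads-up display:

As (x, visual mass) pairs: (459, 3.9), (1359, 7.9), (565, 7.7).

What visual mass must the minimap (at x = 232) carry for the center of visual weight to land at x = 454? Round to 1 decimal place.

w ≈ 36.1

Fixed elements: Σw = 3.9 + 7.9 + 7.7 = 19.5, Σw·x = 3.9·459 + 7.9·1359 + 7.7·565 = 16876.7.
Set Σw·x/Σw = 454: (16876.7 + 232w) = 454·(19.5 + w).
Rearranging, w·(232 − 454) = 454·19.5 − 16876.7 = -8023.7, so w ≈ -8023.7/-222 = 36.14.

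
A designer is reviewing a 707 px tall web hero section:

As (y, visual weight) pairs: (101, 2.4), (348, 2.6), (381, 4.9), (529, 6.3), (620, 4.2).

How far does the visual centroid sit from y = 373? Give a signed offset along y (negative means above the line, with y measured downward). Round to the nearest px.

≈ 66 px

Σw = 2.4 + 2.6 + 4.9 + 6.3 + 4.2 = 20.4.
y: (2.4·101 + 2.6·348 + 4.9·381 + 6.3·529 + 4.2·620) / 20.4 = 8950.8 / 20.4 ≈ 438.76
Difference: 438.76 − 373 ≈ 65.76.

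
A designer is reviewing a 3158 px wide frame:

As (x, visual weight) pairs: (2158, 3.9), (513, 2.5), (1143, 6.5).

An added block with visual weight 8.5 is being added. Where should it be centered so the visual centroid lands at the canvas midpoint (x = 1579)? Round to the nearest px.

With the added block, Σw becomes 3.9 + 2.5 + 6.5 + 8.5 = 21.4.
Along x: (17128.2 + 8.5·x) / 21.4 = 1579 (existing moment 3.9·2158 + 2.5·513 + 6.5·1143 = 17128.2) ⇒ x = (33790.6 − 17128.2) / 8.5 ≈ 1960.28.

x ≈ 1960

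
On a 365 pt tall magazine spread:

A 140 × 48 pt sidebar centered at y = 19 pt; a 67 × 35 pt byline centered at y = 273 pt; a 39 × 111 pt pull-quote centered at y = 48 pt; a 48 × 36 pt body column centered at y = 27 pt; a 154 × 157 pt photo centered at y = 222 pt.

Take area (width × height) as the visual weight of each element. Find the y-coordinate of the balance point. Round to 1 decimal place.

Taking area as weight: sidebar 140·48 = 6720, byline 67·35 = 2345, pull-quote 39·111 = 4329, body column 48·36 = 1728, photo 154·157 = 24178. Sum 39300.
Σw·y = 6720·19 + 2345·273 + 4329·48 + 1728·27 + 24178·222 = 6389829, so ȳ = 6389829/39300 ≈ 162.59.

y ≈ 162.6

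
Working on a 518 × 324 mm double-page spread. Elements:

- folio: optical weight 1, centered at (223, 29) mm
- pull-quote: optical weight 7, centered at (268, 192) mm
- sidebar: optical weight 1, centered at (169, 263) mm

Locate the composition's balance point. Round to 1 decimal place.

Σw = 1 + 7 + 1 = 9.
x-moment: 1·223 + 7·268 + 1·169 = 2268; centroid 2268/9 ≈ 252.00.
y-moment: 1·29 + 7·192 + 1·263 = 1636; centroid 1636/9 ≈ 181.78.

(252.0, 181.8)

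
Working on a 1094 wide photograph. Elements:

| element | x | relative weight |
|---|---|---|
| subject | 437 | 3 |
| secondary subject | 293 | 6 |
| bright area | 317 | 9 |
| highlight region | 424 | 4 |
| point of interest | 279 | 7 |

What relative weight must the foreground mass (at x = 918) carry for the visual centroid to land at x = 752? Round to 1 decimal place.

w ≈ 73.7

Known weights sum to 3 + 6 + 9 + 4 + 7 = 29; their moment is 3·437 + 6·293 + 9·317 + 4·424 + 7·279 = 9571.
Set Σw·x/Σw = 752: (9571 + 918w) = 752·(29 + w).
So w = (752·29 − 9571)/(918 − 752) = 12237/166 ≈ 73.72.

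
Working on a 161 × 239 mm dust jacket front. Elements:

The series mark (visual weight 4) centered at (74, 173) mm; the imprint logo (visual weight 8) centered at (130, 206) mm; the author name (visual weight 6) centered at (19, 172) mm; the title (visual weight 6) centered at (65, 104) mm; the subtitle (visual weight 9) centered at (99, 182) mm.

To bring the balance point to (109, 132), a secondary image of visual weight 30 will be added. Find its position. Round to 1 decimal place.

(137.9, 89.4)

After adding the secondary image, total weight = 4 + 8 + 6 + 6 + 9 + 30 = 63.
x: target moment 63×109 = 6867; current 4·74 + 8·130 + 6·19 + 6·65 + 9·99 = 2731; the secondary image supplies 4136, so x = 4136/30 ≈ 137.87.
y: target moment 63×132 = 8316; current 4·173 + 8·206 + 6·172 + 6·104 + 9·182 = 5634; the secondary image supplies 2682, so y = 2682/30 ≈ 89.40.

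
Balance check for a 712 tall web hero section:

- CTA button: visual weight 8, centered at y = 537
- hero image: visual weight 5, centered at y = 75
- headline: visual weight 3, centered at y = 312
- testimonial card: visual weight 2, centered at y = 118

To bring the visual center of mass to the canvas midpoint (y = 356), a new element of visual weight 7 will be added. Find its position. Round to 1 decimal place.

y ≈ 436.7

With the new element, Σw becomes 8 + 5 + 3 + 2 + 7 = 25.
y: need Σw·y = 25·356 = 8900. Existing = 8·537 + 5·75 + 3·312 + 2·118 = 5843. Remainder 3057 / 7 ≈ 436.71.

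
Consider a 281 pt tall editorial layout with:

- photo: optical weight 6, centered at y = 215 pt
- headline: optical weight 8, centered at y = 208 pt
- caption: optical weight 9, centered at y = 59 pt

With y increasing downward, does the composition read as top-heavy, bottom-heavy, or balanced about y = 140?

Weights sum to 6 + 8 + 9 = 23.
y: (6·215 + 8·208 + 9·59) / 23 = 3485 / 23 ≈ 151.52
151.5 vs midline 140 → bottom-heavy.

bottom-heavy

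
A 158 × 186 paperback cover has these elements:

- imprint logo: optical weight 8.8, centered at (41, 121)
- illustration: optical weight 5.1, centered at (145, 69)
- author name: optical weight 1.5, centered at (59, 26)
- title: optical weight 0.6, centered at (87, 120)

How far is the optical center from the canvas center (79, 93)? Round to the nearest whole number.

≈ 3

Σw = 8.8 + 5.1 + 1.5 + 0.6 = 16.0.
Σw·x = 8.8·41 + 5.1·145 + 1.5·59 + 0.6·87 = 1241.0, so x̄ = 1241.0/16.0 ≈ 77.56.
Σw·y = 8.8·121 + 5.1·69 + 1.5·26 + 0.6·120 = 1527.7, so ȳ = 1527.7/16.0 ≈ 95.48.
Offset from (79, 93): Δx ≈ -1.44, Δy ≈ 2.48; distance = √(Δx² + Δy²) ≈ 2.87.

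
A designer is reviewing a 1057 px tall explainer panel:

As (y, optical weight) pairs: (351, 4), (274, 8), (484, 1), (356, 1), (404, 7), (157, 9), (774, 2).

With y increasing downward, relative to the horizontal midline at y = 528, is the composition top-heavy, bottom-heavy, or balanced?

Total weight = 4 + 8 + 1 + 1 + 7 + 9 + 2 = 32.
Σw·y = 4·351 + 8·274 + 1·484 + 1·356 + 7·404 + 9·157 + 2·774 = 10225, so ȳ = 10225/32 ≈ 319.53.
319.5 vs midline 528 → top-heavy.

top-heavy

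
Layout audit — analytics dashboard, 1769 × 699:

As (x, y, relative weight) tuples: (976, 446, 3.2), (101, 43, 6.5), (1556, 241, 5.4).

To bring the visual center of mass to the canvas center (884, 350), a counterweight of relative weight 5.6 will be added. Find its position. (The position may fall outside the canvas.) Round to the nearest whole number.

With the counterweight, Σw becomes 3.2 + 6.5 + 5.4 + 5.6 = 20.7.
x: need Σw·x = 20.7·884 = 18298.8. Existing = 3.2·976 + 6.5·101 + 5.4·1556 = 12182.1. Remainder 6116.7 / 5.6 ≈ 1092.27.
y: need Σw·y = 20.7·350 = 7245.0. Existing = 3.2·446 + 6.5·43 + 5.4·241 = 3008.1. Remainder 4236.9 / 5.6 ≈ 756.59.

(1092, 757)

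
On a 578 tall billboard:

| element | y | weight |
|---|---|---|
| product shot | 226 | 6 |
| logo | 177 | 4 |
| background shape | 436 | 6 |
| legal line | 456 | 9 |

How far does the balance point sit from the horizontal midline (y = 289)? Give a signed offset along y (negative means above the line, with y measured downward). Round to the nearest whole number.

Total weight = 6 + 4 + 6 + 9 = 25.
y: (6·226 + 4·177 + 6·436 + 9·456) / 25 = 8784 / 25 ≈ 351.36
Against y = 289, that's 351.36 − 289 = 62.36.

≈ 62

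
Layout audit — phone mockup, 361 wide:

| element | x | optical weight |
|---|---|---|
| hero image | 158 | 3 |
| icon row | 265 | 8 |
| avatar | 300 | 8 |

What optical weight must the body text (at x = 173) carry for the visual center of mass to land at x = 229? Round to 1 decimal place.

w ≈ 11.5

Existing Σw = 19 (3 + 8 + 8); existing moment 3·158 + 8·265 + 8·300 = 4994.
Set Σw·x/Σw = 229: (4994 + 173w) = 229·(19 + w).
Rearranging, w·(173 − 229) = 229·19 − 4994 = -643, so w ≈ -643/-56 = 11.48.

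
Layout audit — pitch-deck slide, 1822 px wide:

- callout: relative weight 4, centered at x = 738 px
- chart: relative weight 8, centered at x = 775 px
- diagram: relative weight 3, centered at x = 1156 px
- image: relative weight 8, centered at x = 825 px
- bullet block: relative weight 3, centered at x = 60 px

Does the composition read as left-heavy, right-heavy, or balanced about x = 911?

Total weight = 4 + 8 + 3 + 8 + 3 = 26.
x: (4·738 + 8·775 + 3·1156 + 8·825 + 3·60) / 26 = 19400 / 26 ≈ 746.15
746.2 vs midline 911 → left-heavy.

left-heavy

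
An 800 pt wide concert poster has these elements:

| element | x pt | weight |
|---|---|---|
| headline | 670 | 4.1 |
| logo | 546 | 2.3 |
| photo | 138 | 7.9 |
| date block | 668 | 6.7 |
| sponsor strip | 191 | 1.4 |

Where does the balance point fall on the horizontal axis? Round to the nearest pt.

Total weight = 4.1 + 2.3 + 7.9 + 6.7 + 1.4 = 22.4.
x: (4.1·670 + 2.3·546 + 7.9·138 + 6.7·668 + 1.4·191) / 22.4 = 9836.0 / 22.4 ≈ 439.11

x ≈ 439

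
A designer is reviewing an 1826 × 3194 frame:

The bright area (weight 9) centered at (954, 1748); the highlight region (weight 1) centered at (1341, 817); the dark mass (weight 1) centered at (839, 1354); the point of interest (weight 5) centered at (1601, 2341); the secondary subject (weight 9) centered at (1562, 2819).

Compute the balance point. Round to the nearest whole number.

Total weight = 9 + 1 + 1 + 5 + 9 = 25.
x: (9·954 + 1·1341 + 1·839 + 5·1601 + 9·1562) / 25 = 32829 / 25 ≈ 1313.16
y: (9·1748 + 1·817 + 1·1354 + 5·2341 + 9·2819) / 25 = 54979 / 25 ≈ 2199.16

(1313, 2199)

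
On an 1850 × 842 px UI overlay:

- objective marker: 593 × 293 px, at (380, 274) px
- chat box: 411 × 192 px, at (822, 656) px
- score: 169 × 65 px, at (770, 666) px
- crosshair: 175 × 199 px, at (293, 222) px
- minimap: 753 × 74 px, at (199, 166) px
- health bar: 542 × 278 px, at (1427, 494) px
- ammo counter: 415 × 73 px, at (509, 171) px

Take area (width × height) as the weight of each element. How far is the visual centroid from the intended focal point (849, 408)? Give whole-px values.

Areas → weights: objective marker 593·293 = 173749, chat box 411·192 = 78912, score 169·65 = 10985, crosshair 175·199 = 34825, minimap 753·74 = 55722, health bar 542·278 = 150676, ammo counter 415·73 = 30295; Σw = 535164.
x: moment 391075944 / weight 535164 ≈ 730.76
Σw·y = 203284899; ȳ = 203284899/535164 ≈ 379.86.
From (849, 408): dx = -118.24, dy = -28.14, so the distance is √(dx²+dy²) ≈ 121.54.

≈ 122 px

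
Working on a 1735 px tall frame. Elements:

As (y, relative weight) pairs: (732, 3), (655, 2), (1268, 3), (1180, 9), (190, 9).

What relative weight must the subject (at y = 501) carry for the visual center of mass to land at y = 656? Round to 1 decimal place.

Known weights sum to 3 + 2 + 3 + 9 + 9 = 26; their moment is 3·732 + 2·655 + 3·1268 + 9·1180 + 9·190 = 19640.
Set Σw·y/Σw = 656: (19640 + 501w) = 656·(26 + w).
Rearranging, w·(501 − 656) = 656·26 − 19640 = -2584, so w ≈ -2584/-155 = 16.67.

w ≈ 16.7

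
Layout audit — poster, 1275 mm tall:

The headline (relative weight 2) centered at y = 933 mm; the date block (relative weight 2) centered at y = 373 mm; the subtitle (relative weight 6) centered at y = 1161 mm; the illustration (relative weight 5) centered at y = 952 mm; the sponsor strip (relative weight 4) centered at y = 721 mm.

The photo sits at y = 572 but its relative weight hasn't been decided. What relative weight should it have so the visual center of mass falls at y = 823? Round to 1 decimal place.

Fixed elements: Σw = 2 + 2 + 6 + 5 + 4 = 19, Σw·y = 2·933 + 2·373 + 6·1161 + 5·952 + 4·721 = 17222.
Balance at y = 823 requires (17222 + w·572) / (19 + w) = 823.
Rearranging, w·(572 − 823) = 823·19 − 17222 = -1585, so w ≈ -1585/-251 = 6.31.

w ≈ 6.3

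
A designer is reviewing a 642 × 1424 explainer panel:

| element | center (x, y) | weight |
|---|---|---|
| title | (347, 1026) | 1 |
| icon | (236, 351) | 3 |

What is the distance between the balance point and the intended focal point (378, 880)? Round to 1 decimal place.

≈ 377.9

Weights sum to 1 + 3 = 4.
x: (1·347 + 3·236) / 4 = 1055 / 4 ≈ 263.75
y: (1·1026 + 3·351) / 4 = 2079 / 4 ≈ 519.75
From (378, 880): dx = -114.25, dy = -360.25, so the distance is √(dx²+dy²) ≈ 377.93.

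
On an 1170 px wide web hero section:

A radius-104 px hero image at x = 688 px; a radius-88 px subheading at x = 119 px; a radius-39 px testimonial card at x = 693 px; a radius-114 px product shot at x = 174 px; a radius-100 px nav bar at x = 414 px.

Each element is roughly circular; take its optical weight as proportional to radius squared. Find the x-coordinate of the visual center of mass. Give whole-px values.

Weights ∝ r²: hero image 104² = 10816, subheading 88² = 7744, testimonial card 39² = 1521, product shot 114² = 12996, nav bar 100² = 10000; Σw = 43077.
x: (10816·688 + 7744·119 + 1521·693 + 12996·174 + 10000·414) / 43077 = 15818301 / 43077 ≈ 367.21

x ≈ 367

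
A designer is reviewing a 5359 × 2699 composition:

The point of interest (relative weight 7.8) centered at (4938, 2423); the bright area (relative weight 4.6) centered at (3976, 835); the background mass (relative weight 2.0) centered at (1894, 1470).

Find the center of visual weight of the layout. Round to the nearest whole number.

Σw = 7.8 + 4.6 + 2.0 = 14.4.
x-moment: 7.8·4938 + 4.6·3976 + 2.0·1894 = 60594.0; centroid 60594.0/14.4 ≈ 4207.92.
y-moment: 7.8·2423 + 4.6·835 + 2.0·1470 = 25680.4; centroid 25680.4/14.4 ≈ 1783.36.

(4208, 1783)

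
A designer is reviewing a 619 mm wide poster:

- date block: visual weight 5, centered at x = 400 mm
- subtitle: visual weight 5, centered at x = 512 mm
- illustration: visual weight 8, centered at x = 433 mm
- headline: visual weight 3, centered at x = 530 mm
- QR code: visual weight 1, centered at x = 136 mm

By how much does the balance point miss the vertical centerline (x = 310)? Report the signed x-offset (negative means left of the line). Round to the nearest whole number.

Σw = 5 + 5 + 8 + 3 + 1 = 22.
x: (5·400 + 5·512 + 8·433 + 3·530 + 1·136) / 22 = 9750 / 22 ≈ 443.18
Against x = 310, that's 443.18 − 310 = 133.18.

≈ 133 mm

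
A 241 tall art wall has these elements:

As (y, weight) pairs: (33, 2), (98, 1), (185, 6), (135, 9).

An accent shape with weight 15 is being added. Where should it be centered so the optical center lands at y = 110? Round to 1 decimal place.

After adding the accent shape, total weight = 2 + 1 + 6 + 9 + 15 = 33.
Along y: (2489 + 15·y) / 33 = 110 (existing moment 2·33 + 1·98 + 6·185 + 9·135 = 2489) ⇒ y = (3630 − 2489) / 15 ≈ 76.07.

y ≈ 76.1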